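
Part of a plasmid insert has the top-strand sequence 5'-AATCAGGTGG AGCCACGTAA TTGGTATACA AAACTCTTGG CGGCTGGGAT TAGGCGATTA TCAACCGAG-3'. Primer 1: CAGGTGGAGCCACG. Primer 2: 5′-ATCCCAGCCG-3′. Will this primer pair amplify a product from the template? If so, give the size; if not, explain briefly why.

Primer 1 (CAGGTGGAGCCACG) matches the top strand at positions 4–17; it acts as a forward primer.
Primer 2's reverse complement is CGGCTGGGAT, matching the top strand at positions 41–50; it acts as a reverse primer.
The 3' ends face each other across positions 4–50, giving a 47 bp product.

Yes — a 47 bp product.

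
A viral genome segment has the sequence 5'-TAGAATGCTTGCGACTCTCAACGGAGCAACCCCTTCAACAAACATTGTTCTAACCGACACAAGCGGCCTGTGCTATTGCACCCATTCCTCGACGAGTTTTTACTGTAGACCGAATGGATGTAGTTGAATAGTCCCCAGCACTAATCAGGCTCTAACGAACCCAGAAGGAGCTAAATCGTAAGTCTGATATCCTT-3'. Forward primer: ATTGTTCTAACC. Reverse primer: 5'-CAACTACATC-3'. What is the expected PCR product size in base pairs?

83 bp

Scanning the template, ATTGTTCTAACC occurs at positions 44–55; this primer anneals to the bottom strand there with its 3' end pointing downstream.
Reverse complement of the reverse primer: GATGTAGTTG. This occurs on the top strand at positions 117–126.
Product length = (reverse-primer end) − (forward-primer start) + 1 = 126 − 44 + 1 = 83 bp.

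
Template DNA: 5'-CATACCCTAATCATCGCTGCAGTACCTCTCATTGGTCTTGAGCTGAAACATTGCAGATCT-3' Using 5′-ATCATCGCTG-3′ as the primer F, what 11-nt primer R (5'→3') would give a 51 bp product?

The forward primer binds at positions 10–19, so a 51 bp product ends at position 10 + 51 − 1 = 60.
The reverse primer anneals to the top strand over positions 50–60, i.e. to ATTGCAGATCT.
Its sequence written 5'→3' is the reverse complement: AGATCTGCAAT.

5'-AGATCTGCAAT-3'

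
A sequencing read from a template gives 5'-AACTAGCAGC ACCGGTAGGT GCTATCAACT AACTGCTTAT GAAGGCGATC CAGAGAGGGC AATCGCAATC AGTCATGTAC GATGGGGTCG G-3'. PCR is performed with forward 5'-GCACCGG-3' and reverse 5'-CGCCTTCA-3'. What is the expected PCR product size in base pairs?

39 bp

Forward primer GCACCGG is found on the top strand at positions 9–15.
Taking the reverse complement of CGCCTTCA gives TGAAGGCG, found at positions 40–47 on the template; the primer anneals here to the top strand with its 3' end pointing upstream.
Amplicon spans positions 9–47: 39 bp.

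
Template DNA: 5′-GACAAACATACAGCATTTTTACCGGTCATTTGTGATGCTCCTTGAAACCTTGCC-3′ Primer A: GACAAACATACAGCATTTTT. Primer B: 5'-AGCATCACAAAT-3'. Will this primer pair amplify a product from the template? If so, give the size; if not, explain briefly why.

Primer A (GACAAACATACAGCATTTTT) matches the top strand at positions 1–20; it acts as a forward primer.
Primer B's reverse complement is ATTTGTGATGCT, matching the top strand at positions 28–39; it acts as a reverse primer.
The 3' ends face each other across positions 1–39, giving a 39 bp product.

Yes — a 39 bp product.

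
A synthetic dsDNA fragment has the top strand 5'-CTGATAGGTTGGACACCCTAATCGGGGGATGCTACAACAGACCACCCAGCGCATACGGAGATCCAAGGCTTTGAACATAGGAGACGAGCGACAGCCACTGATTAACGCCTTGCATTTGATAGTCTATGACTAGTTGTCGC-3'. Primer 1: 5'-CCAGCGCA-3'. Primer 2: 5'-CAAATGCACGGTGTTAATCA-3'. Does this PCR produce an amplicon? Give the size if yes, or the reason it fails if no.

Primer 2 (CAAATGCACGGTGTTAATCA) does not match the top strand, and its reverse complement TGATTAACACCGTGCATTTG does not match either.
With no annealing site for primer 2, no amplification occurs.

No product — primer 2 has no binding site in the template.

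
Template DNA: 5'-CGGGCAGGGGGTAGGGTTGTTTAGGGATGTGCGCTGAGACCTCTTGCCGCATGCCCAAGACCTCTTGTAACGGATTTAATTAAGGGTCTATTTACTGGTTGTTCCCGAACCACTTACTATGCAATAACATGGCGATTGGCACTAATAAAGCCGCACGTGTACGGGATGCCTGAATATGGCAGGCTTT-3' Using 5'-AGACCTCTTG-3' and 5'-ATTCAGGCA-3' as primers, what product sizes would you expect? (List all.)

139 bp, 118 bp

The forward primer AGACCTCTTG matches the top strand at positions 37–46, 58–67.
The reverse primer's reverse complement is TGCCTGAAT, matching at positions 167–175.
Each forward site pairs with the reverse site to give a product ending at position 175: sizes 139, 118 bp.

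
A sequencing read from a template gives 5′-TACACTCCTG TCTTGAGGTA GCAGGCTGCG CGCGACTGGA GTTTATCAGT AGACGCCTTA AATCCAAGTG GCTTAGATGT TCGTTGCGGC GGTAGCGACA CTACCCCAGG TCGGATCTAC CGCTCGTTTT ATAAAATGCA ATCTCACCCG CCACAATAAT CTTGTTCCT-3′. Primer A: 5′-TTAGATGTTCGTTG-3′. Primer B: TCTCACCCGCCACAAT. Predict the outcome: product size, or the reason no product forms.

Primer A (TTAGATGTTCGTTG) matches the top strand at positions 73–86 (3' end points downstream).
Primer B (TCTCACCCGCCACAAT) also matches the top strand directly, at positions 142–157 — its reverse complement ATTGTGGCGGGTGAGA is not present.
Both primers anneal to the bottom strand with 3' ends pointing the same way, so neither can prime synthesis back toward the other.

No product — both primers anneal to the same strand and extend in the same direction.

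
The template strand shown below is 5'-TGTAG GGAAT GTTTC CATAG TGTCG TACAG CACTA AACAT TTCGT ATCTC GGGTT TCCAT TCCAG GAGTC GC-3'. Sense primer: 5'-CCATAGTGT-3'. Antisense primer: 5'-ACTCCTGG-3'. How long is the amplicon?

Forward primer CCATAGTGT is found on the top strand at positions 15–23.
The reverse primer's reverse complement is CCAGGAGT, which matches the template at positions 62–69.
Product length = (reverse-primer end) − (forward-primer start) + 1 = 69 − 15 + 1 = 55 bp.

55 bp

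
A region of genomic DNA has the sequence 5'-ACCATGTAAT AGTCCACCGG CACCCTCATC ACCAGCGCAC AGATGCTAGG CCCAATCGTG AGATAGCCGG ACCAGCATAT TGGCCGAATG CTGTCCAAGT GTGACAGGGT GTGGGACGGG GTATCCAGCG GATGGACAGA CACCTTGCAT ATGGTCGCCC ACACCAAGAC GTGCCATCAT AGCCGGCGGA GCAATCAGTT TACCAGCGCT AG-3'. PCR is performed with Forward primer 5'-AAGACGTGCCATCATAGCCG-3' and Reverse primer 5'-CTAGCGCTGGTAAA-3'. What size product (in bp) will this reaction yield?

The forward primer matches the template at positions 166–185.
The reverse primer's reverse complement is TTTACCAGCGCTAG, which matches the template at positions 199–212.
The product runs from position 166 to position 212, so its length is 212 − 166 + 1 = 47 bp.

47 bp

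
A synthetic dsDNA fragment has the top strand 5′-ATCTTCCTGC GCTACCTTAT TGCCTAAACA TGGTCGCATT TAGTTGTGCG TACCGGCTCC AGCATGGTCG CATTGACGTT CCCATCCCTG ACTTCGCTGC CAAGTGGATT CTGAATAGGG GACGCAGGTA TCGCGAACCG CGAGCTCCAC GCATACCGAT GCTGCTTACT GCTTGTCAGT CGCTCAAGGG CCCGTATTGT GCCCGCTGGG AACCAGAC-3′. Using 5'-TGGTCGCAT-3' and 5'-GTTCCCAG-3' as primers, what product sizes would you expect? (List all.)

183 bp, 149 bp

The forward primer TGGTCGCAT matches the top strand at positions 31–39, 65–73.
The reverse primer's reverse complement is CTGGGAAC, matching at positions 206–213.
Each forward site pairs with the reverse site to give a product ending at position 213: sizes 183, 149 bp.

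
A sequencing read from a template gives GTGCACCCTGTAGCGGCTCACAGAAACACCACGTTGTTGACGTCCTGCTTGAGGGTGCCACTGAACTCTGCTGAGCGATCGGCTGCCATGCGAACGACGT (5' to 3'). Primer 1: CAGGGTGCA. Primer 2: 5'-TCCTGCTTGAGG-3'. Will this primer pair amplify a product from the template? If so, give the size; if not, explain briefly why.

Primer 1 (CAGGGTGCA) has reverse complement TGCACCCTG, which matches the top strand at positions 2–10; primer 1 anneals to the top strand there with its 3' end pointing upstream toward position 2.
Primer 2 (TCCTGCTTGAGG) matches the top strand directly at positions 43–54; it anneals to the bottom strand with its 3' end pointing downstream toward position 54.
The 3' ends diverge (primer 1 extends toward position 1, primer 2 toward position 100), so the primers never converge on a shared product.

No product — the primers' 3' ends point away from each other.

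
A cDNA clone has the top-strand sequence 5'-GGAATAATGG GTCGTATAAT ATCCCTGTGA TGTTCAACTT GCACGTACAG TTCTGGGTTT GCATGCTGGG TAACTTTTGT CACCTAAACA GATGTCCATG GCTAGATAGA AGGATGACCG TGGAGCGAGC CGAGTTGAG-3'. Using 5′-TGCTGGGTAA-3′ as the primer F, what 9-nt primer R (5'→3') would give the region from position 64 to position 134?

The product's 3' end on the top strand is position 134.
The reverse primer anneals to the top strand over positions 126–134, i.e. to CGAGCCGAG.
Its sequence written 5'→3' is the reverse complement: CTCGGCTCG.

5'-CTCGGCTCG-3'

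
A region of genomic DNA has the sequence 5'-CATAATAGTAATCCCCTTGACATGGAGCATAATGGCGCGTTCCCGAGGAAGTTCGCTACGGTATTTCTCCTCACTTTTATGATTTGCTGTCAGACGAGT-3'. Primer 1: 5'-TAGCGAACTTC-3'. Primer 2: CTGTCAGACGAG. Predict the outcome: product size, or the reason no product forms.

No product — the primers' 3' ends point away from each other.

Primer 1 (TAGCGAACTTC) has reverse complement GAAGTTCGCTA, which matches the top strand at positions 48–58; primer 1 anneals to the top strand there with its 3' end pointing upstream toward position 48.
Primer 2 (CTGTCAGACGAG) matches the top strand directly at positions 87–98; it anneals to the bottom strand with its 3' end pointing downstream toward position 98.
The 3' ends diverge (primer 1 extends toward position 1, primer 2 toward position 99), so the primers never converge on a shared product.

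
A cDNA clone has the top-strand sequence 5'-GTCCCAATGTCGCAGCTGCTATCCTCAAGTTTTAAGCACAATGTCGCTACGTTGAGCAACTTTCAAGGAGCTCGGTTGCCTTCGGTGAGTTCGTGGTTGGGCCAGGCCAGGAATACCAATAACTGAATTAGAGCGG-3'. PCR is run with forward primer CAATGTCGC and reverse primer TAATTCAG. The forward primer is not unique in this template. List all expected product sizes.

The forward primer CAATGTCGC matches the top strand at positions 5–13, 39–47.
The reverse primer's reverse complement is CTGAATTA, matching at positions 123–130.
Each forward site pairs with the reverse site to give a product ending at position 130: sizes 126, 92 bp.

126 bp, 92 bp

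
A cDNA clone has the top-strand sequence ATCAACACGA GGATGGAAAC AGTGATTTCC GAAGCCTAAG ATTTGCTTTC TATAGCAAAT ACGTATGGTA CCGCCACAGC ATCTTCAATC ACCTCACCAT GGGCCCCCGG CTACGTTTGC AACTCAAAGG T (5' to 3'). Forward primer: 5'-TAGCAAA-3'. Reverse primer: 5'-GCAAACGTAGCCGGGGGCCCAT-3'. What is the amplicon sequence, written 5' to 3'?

The forward primer matches the template at positions 53–59.
Taking the reverse complement of GCAAACGTAGCCGGGGGCCCAT gives ATGGGCCCCCGGCTACGTTTGC, found at positions 99–120 on the template; the primer anneals here to the top strand with its 3' end pointing upstream.
The product is the template from position 53 through 120 (68 bp).

5'-TAGCAAATACGTATGGTACCGCCACAGCATCTTCAATCACCTCACCATGGGCCCCCGGCTACGTTTGC-3'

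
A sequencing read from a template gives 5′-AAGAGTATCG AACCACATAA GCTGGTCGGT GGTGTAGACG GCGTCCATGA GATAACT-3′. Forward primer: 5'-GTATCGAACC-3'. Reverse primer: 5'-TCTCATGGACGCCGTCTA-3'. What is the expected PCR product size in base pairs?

48 bp

Forward primer GTATCGAACC is found on the top strand at positions 5–14.
Reverse complement of the reverse primer: TAGACGGCGTCCATGAGA. This occurs on the top strand at positions 35–52.
Product length = (reverse-primer end) − (forward-primer start) + 1 = 52 − 5 + 1 = 48 bp.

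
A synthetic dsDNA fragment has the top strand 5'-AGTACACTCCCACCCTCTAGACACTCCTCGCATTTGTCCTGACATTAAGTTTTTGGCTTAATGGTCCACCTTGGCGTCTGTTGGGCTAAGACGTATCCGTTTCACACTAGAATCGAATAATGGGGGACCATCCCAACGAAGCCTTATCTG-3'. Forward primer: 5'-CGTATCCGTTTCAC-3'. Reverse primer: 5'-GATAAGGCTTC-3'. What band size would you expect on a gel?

Scanning the template, CGTATCCGTTTCAC occurs at positions 92–105; this primer anneals to the bottom strand there with its 3' end pointing downstream.
Taking the reverse complement of GATAAGGCTTC gives GAAGCCTTATC, found at positions 138–148 on the template; the primer anneals here to the top strand with its 3' end pointing upstream.
Product length = (reverse-primer end) − (forward-primer start) + 1 = 148 − 92 + 1 = 57 bp.

57 bp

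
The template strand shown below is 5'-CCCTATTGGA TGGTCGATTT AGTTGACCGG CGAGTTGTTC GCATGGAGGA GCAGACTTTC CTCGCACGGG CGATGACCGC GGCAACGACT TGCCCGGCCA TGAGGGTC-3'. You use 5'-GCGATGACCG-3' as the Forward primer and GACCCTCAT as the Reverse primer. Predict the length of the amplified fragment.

Forward primer GCGATGACCG is found on the top strand at positions 70–79.
The reverse primer's reverse complement is ATGAGGGTC, which matches the template at positions 100–108.
Product length = (reverse-primer end) − (forward-primer start) + 1 = 108 − 70 + 1 = 39 bp.

39 bp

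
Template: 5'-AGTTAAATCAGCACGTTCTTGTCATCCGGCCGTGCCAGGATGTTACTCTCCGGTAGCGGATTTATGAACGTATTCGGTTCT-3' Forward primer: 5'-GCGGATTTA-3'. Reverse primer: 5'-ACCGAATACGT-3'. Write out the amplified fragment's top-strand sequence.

Scanning the template, GCGGATTTA occurs at positions 56–64; this primer anneals to the bottom strand there with its 3' end pointing downstream.
Taking the reverse complement of ACCGAATACGT gives ACGTATTCGGT, found at positions 68–78 on the template; the primer anneals here to the top strand with its 3' end pointing upstream.
The product is the template from position 56 through 78 (23 bp).

5'-GCGGATTTATGAACGTATTCGGT-3'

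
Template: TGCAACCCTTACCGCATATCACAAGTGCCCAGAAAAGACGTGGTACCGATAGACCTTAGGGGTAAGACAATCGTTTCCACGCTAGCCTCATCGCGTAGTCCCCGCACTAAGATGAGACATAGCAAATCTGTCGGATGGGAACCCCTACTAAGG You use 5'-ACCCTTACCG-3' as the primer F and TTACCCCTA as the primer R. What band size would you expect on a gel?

61 bp

Forward primer ACCCTTACCG is found on the top strand at positions 5–14.
Reverse complement of the reverse primer: TAGGGGTAA. This occurs on the top strand at positions 57–65.
Amplicon spans positions 5–65: 61 bp.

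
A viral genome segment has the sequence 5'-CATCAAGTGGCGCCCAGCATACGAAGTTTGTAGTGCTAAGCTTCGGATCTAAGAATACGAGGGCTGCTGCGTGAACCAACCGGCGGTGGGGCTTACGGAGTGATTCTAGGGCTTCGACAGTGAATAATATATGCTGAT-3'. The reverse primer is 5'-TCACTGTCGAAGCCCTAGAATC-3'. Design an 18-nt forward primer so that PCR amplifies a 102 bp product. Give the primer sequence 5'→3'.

5'-CGAAGTTTGTAGTGCTAA-3'

The reverse primer's reverse complement GATTCTAGGGCTTCGACAGTGA matches the template at positions 102–123, so the product ends at position 123.
A 102 bp product then starts at position 123 − 102 + 1 = 22.
The forward primer is identical to the top strand there: CGAAGTTTGTAGTGCTAA.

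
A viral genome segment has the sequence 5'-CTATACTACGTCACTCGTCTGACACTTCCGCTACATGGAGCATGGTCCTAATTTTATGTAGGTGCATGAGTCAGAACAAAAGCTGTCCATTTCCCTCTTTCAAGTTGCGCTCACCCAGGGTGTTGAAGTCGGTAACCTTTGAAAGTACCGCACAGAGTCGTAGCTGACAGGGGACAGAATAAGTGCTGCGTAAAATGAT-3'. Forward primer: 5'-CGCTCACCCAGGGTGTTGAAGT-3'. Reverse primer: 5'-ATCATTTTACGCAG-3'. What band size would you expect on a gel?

Forward primer CGCTCACCCAGGGTGTTGAAGT is found on the top strand at positions 108–129.
Taking the reverse complement of ATCATTTTACGCAG gives CTGCGTAAAATGAT, found at positions 186–199 on the template; the primer anneals here to the top strand with its 3' end pointing upstream.
Amplicon spans positions 108–199: 92 bp.

92 bp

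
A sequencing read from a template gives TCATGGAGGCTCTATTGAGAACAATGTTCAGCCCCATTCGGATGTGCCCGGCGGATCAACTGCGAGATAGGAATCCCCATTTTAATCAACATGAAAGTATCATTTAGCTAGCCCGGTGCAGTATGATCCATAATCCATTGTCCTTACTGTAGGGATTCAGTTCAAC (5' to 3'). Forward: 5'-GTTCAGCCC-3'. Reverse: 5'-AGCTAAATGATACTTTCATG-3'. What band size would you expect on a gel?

The forward primer matches the template at positions 26–34.
Reverse complement of the reverse primer: CATGAAAGTATCATTTAGCT. This occurs on the top strand at positions 90–109.
Amplicon spans positions 26–109: 84 bp.

84 bp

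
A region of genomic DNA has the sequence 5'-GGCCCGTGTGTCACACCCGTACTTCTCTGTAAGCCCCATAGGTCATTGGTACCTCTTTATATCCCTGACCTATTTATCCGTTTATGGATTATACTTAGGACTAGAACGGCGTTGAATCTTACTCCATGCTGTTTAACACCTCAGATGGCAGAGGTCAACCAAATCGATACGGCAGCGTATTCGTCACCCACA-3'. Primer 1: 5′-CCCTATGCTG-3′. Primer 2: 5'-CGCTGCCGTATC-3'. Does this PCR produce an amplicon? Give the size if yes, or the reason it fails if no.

No product — primer 1 has no binding site in the template.

Primer 1 (CCCTATGCTG) does not match the top strand, and its reverse complement CAGCATAGGG does not match either.
With no annealing site for primer 1, no amplification occurs.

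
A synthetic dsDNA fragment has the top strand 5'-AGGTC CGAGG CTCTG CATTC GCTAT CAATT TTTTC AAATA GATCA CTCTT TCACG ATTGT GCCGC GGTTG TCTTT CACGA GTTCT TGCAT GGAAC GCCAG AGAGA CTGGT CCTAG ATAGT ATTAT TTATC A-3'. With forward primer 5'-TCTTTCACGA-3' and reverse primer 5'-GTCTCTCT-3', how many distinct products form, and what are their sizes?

The forward primer TCTTTCACGA matches the top strand at positions 47–56, 71–80.
The reverse primer's reverse complement is AGAGAGAC, matching at positions 99–106.
Each forward site pairs with the reverse site to give a product ending at position 106: sizes 60, 36 bp.

Two products: 60 bp, 36 bp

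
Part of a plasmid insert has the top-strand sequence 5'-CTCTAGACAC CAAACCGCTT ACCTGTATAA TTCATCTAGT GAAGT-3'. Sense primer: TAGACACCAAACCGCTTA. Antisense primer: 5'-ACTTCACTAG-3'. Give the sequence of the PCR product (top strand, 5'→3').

The forward primer matches the template at positions 4–21.
Reverse complement of the reverse primer: CTAGTGAAGT. This occurs on the top strand at positions 36–45.
The product is the template from position 4 through 45 (42 bp).

5'-TAGACACCAAACCGCTTACCTGTATAATTCATCTAGTGAAGT-3'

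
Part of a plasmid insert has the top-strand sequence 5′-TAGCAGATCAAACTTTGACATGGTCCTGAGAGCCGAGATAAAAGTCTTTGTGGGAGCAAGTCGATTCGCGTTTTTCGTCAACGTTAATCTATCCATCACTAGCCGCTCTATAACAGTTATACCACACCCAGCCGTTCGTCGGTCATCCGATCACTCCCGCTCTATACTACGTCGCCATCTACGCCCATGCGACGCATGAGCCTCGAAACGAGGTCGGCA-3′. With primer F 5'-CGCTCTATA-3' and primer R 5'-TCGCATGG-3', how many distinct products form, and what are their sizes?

The forward primer CGCTCTATA matches the top strand at positions 104–112, 158–166.
The reverse primer's reverse complement is CCATGCGA, matching at positions 185–192.
Each forward site pairs with the reverse site to give a product ending at position 192: sizes 89, 35 bp.

Two products: 89 bp, 35 bp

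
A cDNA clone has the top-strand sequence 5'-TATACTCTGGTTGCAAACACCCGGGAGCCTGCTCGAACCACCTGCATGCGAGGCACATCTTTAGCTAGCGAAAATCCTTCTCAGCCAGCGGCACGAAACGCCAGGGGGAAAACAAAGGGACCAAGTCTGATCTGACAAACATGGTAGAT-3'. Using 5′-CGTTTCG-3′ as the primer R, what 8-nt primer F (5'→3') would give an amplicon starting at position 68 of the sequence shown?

5'-GCGAAAAT-3'

The reverse primer's reverse complement CGAAACG matches the template at positions 94–100; the product starts at position 68.
The forward primer is identical to the top strand over positions 68–75: GCGAAAAT.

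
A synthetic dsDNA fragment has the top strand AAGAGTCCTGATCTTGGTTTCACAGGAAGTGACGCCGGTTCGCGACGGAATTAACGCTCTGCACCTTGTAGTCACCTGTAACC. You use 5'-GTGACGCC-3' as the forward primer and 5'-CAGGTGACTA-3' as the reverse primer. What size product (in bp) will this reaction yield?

Scanning the template, GTGACGCC occurs at positions 29–36; this primer anneals to the bottom strand there with its 3' end pointing downstream.
Reverse complement of the reverse primer: TAGTCACCTG. This occurs on the top strand at positions 69–78.
Amplicon spans positions 29–78: 50 bp.

50 bp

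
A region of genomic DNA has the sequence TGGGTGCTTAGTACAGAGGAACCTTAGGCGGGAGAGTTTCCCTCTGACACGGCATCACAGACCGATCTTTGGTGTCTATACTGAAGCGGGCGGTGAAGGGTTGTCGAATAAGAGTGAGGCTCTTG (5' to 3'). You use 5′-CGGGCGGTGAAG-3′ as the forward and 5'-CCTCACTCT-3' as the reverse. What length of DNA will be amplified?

Scanning the template, CGGGCGGTGAAG occurs at positions 87–98; this primer anneals to the bottom strand there with its 3' end pointing downstream.
The reverse primer's reverse complement is AGAGTGAGG, which matches the template at positions 111–119.
Amplicon spans positions 87–119: 33 bp.

33 bp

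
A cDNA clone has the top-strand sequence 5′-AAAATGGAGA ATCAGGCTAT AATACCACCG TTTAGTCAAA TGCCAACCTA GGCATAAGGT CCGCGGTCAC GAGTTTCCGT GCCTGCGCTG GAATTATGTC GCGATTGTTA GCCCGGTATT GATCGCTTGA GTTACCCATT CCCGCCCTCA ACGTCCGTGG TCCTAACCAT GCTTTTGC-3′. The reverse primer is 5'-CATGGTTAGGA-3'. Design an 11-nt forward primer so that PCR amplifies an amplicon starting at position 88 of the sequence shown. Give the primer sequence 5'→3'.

The reverse primer's reverse complement TCCTAACCATG matches the template at positions 161–171; the product starts at position 88.
The forward primer is identical to the top strand over positions 88–98: CTGGAATTATG.

5'-CTGGAATTATG-3'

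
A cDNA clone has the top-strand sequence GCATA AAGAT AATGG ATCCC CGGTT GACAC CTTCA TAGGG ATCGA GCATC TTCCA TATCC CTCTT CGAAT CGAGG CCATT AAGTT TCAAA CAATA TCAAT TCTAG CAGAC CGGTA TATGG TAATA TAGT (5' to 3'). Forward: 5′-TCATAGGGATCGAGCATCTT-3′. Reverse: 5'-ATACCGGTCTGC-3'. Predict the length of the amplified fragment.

84 bp

Forward primer TCATAGGGATCGAGCATCTT is found on the top strand at positions 33–52.
Reverse complement of the reverse primer: GCAGACCGGTAT. This occurs on the top strand at positions 105–116.
The product runs from position 33 to position 116, so its length is 116 − 33 + 1 = 84 bp.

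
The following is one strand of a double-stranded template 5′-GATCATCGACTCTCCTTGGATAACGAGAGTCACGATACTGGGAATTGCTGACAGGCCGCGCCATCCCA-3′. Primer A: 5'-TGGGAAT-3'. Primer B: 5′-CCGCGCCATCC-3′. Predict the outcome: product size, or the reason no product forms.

No product — both primers anneal to the same strand and extend in the same direction.

Primer A (TGGGAAT) matches the top strand at positions 39–45 (3' end points downstream).
Primer B (CCGCGCCATCC) also matches the top strand directly, at positions 56–66 — its reverse complement GGATGGCGCGG is not present.
Both primers anneal to the bottom strand with 3' ends pointing the same way, so neither can prime synthesis back toward the other.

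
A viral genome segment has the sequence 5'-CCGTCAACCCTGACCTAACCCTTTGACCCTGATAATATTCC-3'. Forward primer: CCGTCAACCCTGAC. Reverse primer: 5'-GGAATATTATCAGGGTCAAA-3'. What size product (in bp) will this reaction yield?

41 bp

Scanning the template, CCGTCAACCCTGAC occurs at positions 1–14; this primer anneals to the bottom strand there with its 3' end pointing downstream.
Reverse complement of the reverse primer: TTTGACCCTGATAATATTCC. This occurs on the top strand at positions 22–41.
Product length = (reverse-primer end) − (forward-primer start) + 1 = 41 − 1 + 1 = 41 bp.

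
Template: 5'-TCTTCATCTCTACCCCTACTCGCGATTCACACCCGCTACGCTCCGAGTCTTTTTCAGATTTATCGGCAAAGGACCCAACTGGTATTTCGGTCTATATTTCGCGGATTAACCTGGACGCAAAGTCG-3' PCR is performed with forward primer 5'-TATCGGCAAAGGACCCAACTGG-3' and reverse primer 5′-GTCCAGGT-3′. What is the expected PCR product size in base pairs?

The forward primer matches the template at positions 61–82.
Reverse complement of the reverse primer: ACCTGGAC. This occurs on the top strand at positions 109–116.
Product length = (reverse-primer end) − (forward-primer start) + 1 = 116 − 61 + 1 = 56 bp.

56 bp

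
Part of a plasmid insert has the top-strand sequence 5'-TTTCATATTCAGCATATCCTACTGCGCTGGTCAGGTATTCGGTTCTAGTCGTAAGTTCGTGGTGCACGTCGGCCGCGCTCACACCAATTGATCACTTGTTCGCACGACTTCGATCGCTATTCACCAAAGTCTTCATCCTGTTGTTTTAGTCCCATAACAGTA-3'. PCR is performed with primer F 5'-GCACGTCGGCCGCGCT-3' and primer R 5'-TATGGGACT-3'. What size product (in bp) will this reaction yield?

93 bp

The forward primer matches the template at positions 64–79.
The reverse primer's reverse complement is AGTCCCATA, which matches the template at positions 148–156.
Product length = (reverse-primer end) − (forward-primer start) + 1 = 156 − 64 + 1 = 93 bp.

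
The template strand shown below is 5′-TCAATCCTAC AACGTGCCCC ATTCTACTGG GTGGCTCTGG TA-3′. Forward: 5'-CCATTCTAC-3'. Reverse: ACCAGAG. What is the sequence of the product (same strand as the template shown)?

5'-CCATTCTACTGGGTGGCTCTGGT-3'

Forward primer CCATTCTAC is found on the top strand at positions 19–27.
Reverse complement of the reverse primer: CTCTGGT. This occurs on the top strand at positions 35–41.
The product is the template from position 19 through 41 (23 bp).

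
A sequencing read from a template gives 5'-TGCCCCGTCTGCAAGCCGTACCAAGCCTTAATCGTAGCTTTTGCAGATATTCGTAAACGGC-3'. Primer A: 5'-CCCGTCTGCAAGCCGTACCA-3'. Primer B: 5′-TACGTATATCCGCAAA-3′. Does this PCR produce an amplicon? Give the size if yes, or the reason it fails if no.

Primer B (TACGTATATCCGCAAA) does not match the top strand, and its reverse complement TTTGCGGATATACGTA does not match either.
With no annealing site for primer B, no amplification occurs.

No product — primer B has no binding site in the template.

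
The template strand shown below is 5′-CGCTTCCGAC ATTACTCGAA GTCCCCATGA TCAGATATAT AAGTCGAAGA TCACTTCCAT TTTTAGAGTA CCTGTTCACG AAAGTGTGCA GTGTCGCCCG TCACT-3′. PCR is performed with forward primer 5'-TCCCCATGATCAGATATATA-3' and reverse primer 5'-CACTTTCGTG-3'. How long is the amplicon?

Forward primer TCCCCATGATCAGATATATA is found on the top strand at positions 22–41.
Reverse complement of the reverse primer: CACGAAAGTG. This occurs on the top strand at positions 77–86.
Product length = (reverse-primer end) − (forward-primer start) + 1 = 86 − 22 + 1 = 65 bp.

65 bp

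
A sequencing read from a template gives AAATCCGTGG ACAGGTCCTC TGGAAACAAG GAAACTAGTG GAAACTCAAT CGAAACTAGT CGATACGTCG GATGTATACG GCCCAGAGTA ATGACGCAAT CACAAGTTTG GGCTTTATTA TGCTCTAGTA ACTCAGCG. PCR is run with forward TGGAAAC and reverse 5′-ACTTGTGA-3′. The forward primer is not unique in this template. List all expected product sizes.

The forward primer TGGAAAC matches the top strand at positions 21–27, 39–45.
The reverse primer's reverse complement is TCACAAGT, matching at positions 100–107.
Each forward site pairs with the reverse site to give a product ending at position 107: sizes 87, 69 bp.

87 bp, 69 bp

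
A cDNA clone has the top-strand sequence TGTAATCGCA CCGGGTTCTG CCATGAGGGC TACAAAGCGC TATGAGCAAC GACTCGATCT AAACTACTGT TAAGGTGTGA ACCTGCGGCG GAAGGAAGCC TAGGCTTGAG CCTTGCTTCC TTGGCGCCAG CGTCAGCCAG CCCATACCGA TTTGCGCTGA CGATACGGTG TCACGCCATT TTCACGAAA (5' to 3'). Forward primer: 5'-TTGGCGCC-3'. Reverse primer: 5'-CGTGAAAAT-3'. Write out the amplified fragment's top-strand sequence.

5'-TTGGCGCCAGCGTCAGCCAGCCCATACCGATTTGCGCTGACGATACGGTGTCACGCCATTTTCACG-3'

Scanning the template, TTGGCGCC occurs at positions 121–128; this primer anneals to the bottom strand there with its 3' end pointing downstream.
Reverse complement of the reverse primer: ATTTTCACG. This occurs on the top strand at positions 178–186.
The product is the template from position 121 through 186 (66 bp).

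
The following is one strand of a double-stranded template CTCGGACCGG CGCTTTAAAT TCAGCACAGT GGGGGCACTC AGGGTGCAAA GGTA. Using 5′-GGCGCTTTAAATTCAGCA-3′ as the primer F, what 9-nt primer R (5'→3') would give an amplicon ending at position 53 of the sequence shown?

The forward primer binds at positions 9–26; the product's 3' end on the top strand is position 53.
The reverse primer anneals to the top strand over positions 45–53, i.e. to TGCAAAGGT.
Its sequence written 5'→3' is the reverse complement: ACCTTTGCA.

5'-ACCTTTGCA-3'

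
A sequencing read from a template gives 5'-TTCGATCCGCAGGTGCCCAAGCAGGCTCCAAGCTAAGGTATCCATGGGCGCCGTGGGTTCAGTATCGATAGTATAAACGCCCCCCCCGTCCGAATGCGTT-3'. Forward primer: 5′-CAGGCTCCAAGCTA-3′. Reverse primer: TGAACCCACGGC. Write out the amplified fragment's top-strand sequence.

Scanning the template, CAGGCTCCAAGCTA occurs at positions 22–35; this primer anneals to the bottom strand there with its 3' end pointing downstream.
Taking the reverse complement of TGAACCCACGGC gives GCCGTGGGTTCA, found at positions 50–61 on the template; the primer anneals here to the top strand with its 3' end pointing upstream.
The product is the template from position 22 through 61 (40 bp).

5'-CAGGCTCCAAGCTAAGGTATCCATGGGCGCCGTGGGTTCA-3'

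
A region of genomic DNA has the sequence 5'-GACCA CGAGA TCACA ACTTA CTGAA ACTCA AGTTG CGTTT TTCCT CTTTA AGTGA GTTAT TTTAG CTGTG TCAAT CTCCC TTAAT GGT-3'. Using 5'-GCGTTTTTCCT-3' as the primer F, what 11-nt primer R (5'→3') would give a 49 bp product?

5'-TAAGGGAGATT-3'

The forward primer binds at positions 35–45, so a 49 bp product ends at position 35 + 49 − 1 = 83.
The reverse primer anneals to the top strand over positions 73–83, i.e. to AATCTCCCTTA.
Its sequence written 5'→3' is the reverse complement: TAAGGGAGATT.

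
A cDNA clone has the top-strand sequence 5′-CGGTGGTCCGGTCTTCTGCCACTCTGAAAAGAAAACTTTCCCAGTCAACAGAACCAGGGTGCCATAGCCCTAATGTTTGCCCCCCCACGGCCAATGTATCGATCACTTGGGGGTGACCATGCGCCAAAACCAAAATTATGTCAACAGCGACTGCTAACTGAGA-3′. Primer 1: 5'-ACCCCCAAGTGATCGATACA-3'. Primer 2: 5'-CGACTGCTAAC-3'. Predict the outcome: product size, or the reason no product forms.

No product — the primers' 3' ends point away from each other.

Primer 1 (ACCCCCAAGTGATCGATACA) has reverse complement TGTATCGATCACTTGGGGGT, which matches the top strand at positions 95–114; primer 1 anneals to the top strand there with its 3' end pointing upstream toward position 95.
Primer 2 (CGACTGCTAAC) matches the top strand directly at positions 148–158; it anneals to the bottom strand with its 3' end pointing downstream toward position 158.
The 3' ends diverge (primer 1 extends toward position 1, primer 2 toward position 163), so the primers never converge on a shared product.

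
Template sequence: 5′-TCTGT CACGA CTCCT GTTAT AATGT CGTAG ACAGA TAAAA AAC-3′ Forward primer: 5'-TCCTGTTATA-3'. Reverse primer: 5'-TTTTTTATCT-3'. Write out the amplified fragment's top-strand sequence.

5'-TCCTGTTATAATGTCGTAGACAGATAAAAAA-3'

The forward primer matches the template at positions 12–21.
Taking the reverse complement of TTTTTTATCT gives AGATAAAAAA, found at positions 33–42 on the template; the primer anneals here to the top strand with its 3' end pointing upstream.
The product is the template from position 12 through 42 (31 bp).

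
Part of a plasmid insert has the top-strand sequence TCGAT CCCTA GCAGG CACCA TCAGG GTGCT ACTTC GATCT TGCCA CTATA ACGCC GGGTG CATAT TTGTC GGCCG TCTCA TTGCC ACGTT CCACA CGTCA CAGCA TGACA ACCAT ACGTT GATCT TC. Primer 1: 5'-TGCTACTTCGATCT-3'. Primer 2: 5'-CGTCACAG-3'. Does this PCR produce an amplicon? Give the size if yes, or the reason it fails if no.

Primer 1 (TGCTACTTCGATCT) matches the top strand at positions 27–40 (3' end points downstream).
Primer 2 (CGTCACAG) also matches the top strand directly, at positions 96–103 — its reverse complement CTGTGACG is not present.
Both primers anneal to the bottom strand with 3' ends pointing the same way, so neither can prime synthesis back toward the other.

No product — both primers anneal to the same strand and extend in the same direction.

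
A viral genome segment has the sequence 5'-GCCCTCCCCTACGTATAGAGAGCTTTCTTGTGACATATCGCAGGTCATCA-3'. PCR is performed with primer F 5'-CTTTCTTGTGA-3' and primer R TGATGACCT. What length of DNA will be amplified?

The forward primer matches the template at positions 23–33.
Taking the reverse complement of TGATGACCT gives AGGTCATCA, found at positions 42–50 on the template; the primer anneals here to the top strand with its 3' end pointing upstream.
Product length = (reverse-primer end) − (forward-primer start) + 1 = 50 − 23 + 1 = 28 bp.

28 bp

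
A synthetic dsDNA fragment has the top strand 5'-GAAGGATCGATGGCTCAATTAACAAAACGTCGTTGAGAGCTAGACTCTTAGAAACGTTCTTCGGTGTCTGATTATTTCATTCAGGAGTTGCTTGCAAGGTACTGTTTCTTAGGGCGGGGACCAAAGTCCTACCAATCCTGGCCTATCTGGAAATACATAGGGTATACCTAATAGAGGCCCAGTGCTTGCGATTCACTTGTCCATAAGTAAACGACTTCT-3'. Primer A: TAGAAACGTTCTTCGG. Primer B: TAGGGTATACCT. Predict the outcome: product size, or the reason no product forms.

Primer A (TAGAAACGTTCTTCGG) matches the top strand at positions 49–64 (3' end points downstream).
Primer B (TAGGGTATACCT) also matches the top strand directly, at positions 158–169 — its reverse complement AGGTATACCCTA is not present.
Both primers anneal to the bottom strand with 3' ends pointing the same way, so neither can prime synthesis back toward the other.

No product — both primers anneal to the same strand and extend in the same direction.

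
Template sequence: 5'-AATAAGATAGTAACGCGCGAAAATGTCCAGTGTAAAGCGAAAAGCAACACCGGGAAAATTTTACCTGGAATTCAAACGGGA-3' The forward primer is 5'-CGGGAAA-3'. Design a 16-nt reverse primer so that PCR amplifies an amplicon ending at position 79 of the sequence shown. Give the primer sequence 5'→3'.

5'-CCGTTTGAATTCCAGG-3'

The forward primer binds at positions 51–57; the product's 3' end on the top strand is position 79.
The reverse primer anneals to the top strand over positions 64–79, i.e. to CCTGGAATTCAAACGG.
Its sequence written 5'→3' is the reverse complement: CCGTTTGAATTCCAGG.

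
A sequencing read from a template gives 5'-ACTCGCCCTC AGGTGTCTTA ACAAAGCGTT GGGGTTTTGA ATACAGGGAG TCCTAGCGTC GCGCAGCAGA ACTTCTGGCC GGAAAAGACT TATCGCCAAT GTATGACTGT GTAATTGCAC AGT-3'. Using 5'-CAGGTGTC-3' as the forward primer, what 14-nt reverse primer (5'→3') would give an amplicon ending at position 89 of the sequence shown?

5'-GTCTTTTCCGGCCA-3'

The forward primer binds at positions 10–17; the product's 3' end on the top strand is position 89.
The reverse primer anneals to the top strand over positions 76–89, i.e. to TGGCCGGAAAAGAC.
Its sequence written 5'→3' is the reverse complement: GTCTTTTCCGGCCA.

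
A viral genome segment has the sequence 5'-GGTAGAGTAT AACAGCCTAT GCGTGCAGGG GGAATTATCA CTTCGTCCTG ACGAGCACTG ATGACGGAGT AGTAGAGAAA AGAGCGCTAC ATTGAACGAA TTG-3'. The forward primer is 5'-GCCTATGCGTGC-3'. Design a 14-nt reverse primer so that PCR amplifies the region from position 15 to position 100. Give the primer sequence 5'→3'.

5'-TTCGTTCAATGTAG-3'

The product's 3' end on the top strand is position 100.
The reverse primer anneals to the top strand over positions 87–100, i.e. to CTACATTGAACGAA.
Its sequence written 5'→3' is the reverse complement: TTCGTTCAATGTAG.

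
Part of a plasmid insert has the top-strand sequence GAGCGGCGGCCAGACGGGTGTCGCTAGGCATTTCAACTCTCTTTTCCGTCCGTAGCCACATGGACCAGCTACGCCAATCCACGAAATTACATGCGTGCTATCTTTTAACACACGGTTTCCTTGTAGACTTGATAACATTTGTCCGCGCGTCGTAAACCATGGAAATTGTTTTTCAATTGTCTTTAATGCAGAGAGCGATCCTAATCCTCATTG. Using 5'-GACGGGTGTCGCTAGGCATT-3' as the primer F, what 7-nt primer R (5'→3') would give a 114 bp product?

The forward primer binds at positions 13–32, so a 114 bp product ends at position 13 + 114 − 1 = 126.
The reverse primer anneals to the top strand over positions 120–126, i.e. to CTTGTAG.
Its sequence written 5'→3' is the reverse complement: CTACAAG.

5'-CTACAAG-3'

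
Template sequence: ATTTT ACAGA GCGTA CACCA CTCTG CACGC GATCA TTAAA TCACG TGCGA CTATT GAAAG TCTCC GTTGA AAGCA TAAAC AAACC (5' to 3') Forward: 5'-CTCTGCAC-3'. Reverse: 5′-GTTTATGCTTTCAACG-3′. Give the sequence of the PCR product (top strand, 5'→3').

Scanning the template, CTCTGCAC occurs at positions 21–28; this primer anneals to the bottom strand there with its 3' end pointing downstream.
The reverse primer's reverse complement is CGTTGAAAGCATAAAC, which matches the template at positions 65–80.
The product is the template from position 21 through 80 (60 bp).

5'-CTCTGCACGCGATCATTAAATCACGTGCGACTATTGAAAGTCTCCGTTGAAAGCATAAAC-3'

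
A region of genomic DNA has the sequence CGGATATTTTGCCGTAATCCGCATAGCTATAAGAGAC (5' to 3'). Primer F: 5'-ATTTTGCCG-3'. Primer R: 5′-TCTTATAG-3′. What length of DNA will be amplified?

Scanning the template, ATTTTGCCG occurs at positions 6–14; this primer anneals to the bottom strand there with its 3' end pointing downstream.
The reverse primer's reverse complement is CTATAAGA, which matches the template at positions 27–34.
The product runs from position 6 to position 34, so its length is 34 − 6 + 1 = 29 bp.

29 bp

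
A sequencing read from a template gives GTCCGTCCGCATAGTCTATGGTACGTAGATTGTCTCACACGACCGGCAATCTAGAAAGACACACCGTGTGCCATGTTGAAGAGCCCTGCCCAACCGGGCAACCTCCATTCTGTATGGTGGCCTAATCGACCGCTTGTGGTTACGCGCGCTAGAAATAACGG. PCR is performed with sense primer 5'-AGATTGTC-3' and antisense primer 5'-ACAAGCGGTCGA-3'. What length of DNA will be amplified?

Scanning the template, AGATTGTC occurs at positions 27–34; this primer anneals to the bottom strand there with its 3' end pointing downstream.
The reverse primer's reverse complement is TCGACCGCTTGT, which matches the template at positions 126–137.
Product length = (reverse-primer end) − (forward-primer start) + 1 = 137 − 27 + 1 = 111 bp.

111 bp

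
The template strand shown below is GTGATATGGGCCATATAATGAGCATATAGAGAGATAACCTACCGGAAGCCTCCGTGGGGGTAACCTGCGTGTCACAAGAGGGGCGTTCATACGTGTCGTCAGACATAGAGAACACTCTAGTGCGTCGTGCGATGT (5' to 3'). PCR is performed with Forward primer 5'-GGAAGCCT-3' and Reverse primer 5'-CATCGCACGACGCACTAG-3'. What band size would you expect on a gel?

The forward primer matches the template at positions 44–51.
The reverse primer's reverse complement is CTAGTGCGTCGTGCGATG, which matches the template at positions 117–134.
The product runs from position 44 to position 134, so its length is 134 − 44 + 1 = 91 bp.

91 bp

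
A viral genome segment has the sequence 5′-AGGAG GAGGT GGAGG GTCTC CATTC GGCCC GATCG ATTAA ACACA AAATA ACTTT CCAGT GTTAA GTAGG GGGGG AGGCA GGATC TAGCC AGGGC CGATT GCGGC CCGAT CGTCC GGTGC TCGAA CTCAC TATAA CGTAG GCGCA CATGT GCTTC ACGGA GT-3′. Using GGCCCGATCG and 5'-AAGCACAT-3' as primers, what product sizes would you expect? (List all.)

The forward primer GGCCCGATCG matches the top strand at positions 26–35, 103–112.
The reverse primer's reverse complement is ATGTGCTT, matching at positions 147–154.
Each forward site pairs with the reverse site to give a product ending at position 154: sizes 129, 52 bp.

129 bp, 52 bp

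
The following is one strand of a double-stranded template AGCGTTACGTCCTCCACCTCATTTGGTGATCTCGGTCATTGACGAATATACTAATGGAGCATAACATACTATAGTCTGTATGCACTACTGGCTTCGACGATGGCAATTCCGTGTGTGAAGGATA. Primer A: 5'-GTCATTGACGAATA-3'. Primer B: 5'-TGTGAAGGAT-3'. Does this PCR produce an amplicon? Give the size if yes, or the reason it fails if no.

No product — both primers anneal to the same strand and extend in the same direction.

Primer A (GTCATTGACGAATA) matches the top strand at positions 35–48 (3' end points downstream).
Primer B (TGTGAAGGAT) also matches the top strand directly, at positions 114–123 — its reverse complement ATCCTTCACA is not present.
Both primers anneal to the bottom strand with 3' ends pointing the same way, so neither can prime synthesis back toward the other.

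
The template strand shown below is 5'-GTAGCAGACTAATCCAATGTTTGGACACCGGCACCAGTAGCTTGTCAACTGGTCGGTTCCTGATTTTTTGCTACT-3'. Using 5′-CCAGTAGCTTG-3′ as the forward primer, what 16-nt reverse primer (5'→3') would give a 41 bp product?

5'-GTAGCAAAAAATCAGG-3'

The forward primer binds at positions 34–44, so a 41 bp product ends at position 34 + 41 − 1 = 74.
The reverse primer anneals to the top strand over positions 59–74, i.e. to CCTGATTTTTTGCTAC.
Its sequence written 5'→3' is the reverse complement: GTAGCAAAAAATCAGG.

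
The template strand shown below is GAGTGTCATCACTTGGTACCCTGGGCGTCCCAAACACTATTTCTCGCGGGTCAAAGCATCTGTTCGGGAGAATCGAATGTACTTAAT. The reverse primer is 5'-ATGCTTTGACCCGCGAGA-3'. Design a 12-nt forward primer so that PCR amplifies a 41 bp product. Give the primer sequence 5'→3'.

5'-CCCTGGGCGTCC-3'

The reverse primer's reverse complement TCTCGCGGGTCAAAGCAT matches the template at positions 42–59, so the product ends at position 59.
A 41 bp product then starts at position 59 − 41 + 1 = 19.
The forward primer is identical to the top strand there: CCCTGGGCGTCC.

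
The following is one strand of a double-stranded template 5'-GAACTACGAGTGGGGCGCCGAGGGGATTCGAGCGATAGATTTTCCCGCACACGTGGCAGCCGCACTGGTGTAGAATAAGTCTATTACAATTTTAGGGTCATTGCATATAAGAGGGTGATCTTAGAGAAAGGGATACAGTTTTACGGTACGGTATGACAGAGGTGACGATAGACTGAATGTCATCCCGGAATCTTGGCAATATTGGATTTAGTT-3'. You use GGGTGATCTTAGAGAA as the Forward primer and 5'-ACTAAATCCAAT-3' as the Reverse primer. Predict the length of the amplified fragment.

Forward primer GGGTGATCTTAGAGAA is found on the top strand at positions 113–128.
The reverse primer's reverse complement is ATTGGATTTAGT, which matches the template at positions 201–212.
The product runs from position 113 to position 212, so its length is 212 − 113 + 1 = 100 bp.

100 bp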